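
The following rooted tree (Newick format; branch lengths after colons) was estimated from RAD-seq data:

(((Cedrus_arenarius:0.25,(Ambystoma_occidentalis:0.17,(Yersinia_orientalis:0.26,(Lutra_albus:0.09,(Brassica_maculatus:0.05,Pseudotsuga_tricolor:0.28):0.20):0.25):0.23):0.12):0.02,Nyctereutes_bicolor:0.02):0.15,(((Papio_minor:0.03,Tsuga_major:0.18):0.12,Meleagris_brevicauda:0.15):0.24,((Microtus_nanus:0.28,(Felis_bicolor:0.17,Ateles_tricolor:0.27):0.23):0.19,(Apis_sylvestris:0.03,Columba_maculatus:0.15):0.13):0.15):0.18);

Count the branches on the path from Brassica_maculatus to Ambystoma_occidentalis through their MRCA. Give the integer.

5

The MRCA of Brassica_maculatus and Ambystoma_occidentalis is the node subtending (Ambystoma_occidentalis,(Yersinia_orientalis,(Lutra_albus,(Brassica_maculatus,Pseudotsuga_tricolor)))).
From Brassica_maculatus up to that node: 4 branches. From Ambystoma_occidentalis up to the same node: 1 branch. Total: 4 + 1 = 5.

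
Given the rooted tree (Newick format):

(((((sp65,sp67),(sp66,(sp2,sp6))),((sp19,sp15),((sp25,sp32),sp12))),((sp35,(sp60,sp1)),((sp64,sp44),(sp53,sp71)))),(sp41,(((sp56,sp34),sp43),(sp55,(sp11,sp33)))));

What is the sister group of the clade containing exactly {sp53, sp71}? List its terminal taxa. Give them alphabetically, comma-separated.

The clade containing exactly {sp53, sp71} attaches to the tree at the node subtending ((sp64,sp44),(sp53,sp71)).
The other lineage descending from that same node — the sister group — is (sp64,sp44); its 2 tips in alphabetical order are the answer.

sp44, sp64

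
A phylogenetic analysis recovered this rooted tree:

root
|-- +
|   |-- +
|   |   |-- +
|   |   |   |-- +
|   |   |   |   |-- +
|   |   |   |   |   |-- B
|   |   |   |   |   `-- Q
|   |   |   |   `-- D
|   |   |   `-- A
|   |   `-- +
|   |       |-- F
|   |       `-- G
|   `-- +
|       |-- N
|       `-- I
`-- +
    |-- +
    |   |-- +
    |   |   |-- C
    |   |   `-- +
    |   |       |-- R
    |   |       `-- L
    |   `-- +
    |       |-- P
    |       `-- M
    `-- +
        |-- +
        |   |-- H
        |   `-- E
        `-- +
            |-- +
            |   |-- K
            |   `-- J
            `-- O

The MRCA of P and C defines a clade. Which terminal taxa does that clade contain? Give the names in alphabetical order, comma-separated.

C, L, M, P, R

Tracing P: it sits inside (P,M).
Tracing C: it sits inside (C,(R,L)).
The smallest clade enclosing both is ((C,(R,L)),(P,M)); the answer is its 5 terminal taxa in alphabetical order.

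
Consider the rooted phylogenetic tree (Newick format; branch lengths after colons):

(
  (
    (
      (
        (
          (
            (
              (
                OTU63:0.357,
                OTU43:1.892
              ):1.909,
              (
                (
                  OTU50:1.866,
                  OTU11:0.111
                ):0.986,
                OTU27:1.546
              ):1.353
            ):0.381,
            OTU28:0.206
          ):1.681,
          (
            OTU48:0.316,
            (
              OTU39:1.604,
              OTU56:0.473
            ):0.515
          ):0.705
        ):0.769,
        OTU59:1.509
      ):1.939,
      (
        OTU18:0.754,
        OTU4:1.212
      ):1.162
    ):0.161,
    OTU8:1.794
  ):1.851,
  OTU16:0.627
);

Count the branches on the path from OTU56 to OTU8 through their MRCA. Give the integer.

The MRCA of OTU56 and OTU8 is the node subtending (((((((OTU63,OTU43),((OTU50,OTU11),OTU27)),OTU28),(OTU48,(OTU39,OTU56))),OTU59),(OTU18,OTU4)),OTU8).
From OTU56 up to that node: 6 branches. From OTU8 up to the same node: 1 branch. Total: 6 + 1 = 7.

7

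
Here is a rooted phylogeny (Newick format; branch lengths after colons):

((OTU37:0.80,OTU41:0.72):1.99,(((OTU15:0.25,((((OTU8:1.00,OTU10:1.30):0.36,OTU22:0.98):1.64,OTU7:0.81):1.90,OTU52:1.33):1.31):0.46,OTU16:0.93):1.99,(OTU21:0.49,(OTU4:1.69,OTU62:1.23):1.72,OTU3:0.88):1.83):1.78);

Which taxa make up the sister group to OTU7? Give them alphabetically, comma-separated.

OTU7 attaches to the tree at the node subtending (((OTU8,OTU10),OTU22),OTU7).
The other lineage descending from that same node — the sister group — is ((OTU8,OTU10),OTU22); its 3 tips in alphabetical order are the answer.

OTU10, OTU22, OTU8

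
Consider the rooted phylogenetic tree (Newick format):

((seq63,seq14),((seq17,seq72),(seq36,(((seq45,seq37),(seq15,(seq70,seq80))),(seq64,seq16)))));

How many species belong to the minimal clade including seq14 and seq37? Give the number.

The MRCA of seq14 and seq37 is the root, so the clade is the entire tree.
That clade contains 12 terminal taxa: seq14, seq15, seq16, seq17, seq36, seq37, seq45, seq63, seq64, seq70, seq72, seq80.

12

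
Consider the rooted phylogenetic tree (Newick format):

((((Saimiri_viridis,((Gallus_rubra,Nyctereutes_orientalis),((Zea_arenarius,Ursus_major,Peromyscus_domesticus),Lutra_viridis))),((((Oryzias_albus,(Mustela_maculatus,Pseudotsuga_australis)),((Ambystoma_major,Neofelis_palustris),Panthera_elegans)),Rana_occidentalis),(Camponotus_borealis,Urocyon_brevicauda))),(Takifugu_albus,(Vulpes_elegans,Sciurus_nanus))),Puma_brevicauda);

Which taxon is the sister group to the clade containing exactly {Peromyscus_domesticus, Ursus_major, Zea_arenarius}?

The clade containing exactly {Peromyscus_domesticus, Ursus_major, Zea_arenarius} attaches to the tree at the node subtending ((Zea_arenarius,Ursus_major,Peromyscus_domesticus),Lutra_viridis).
The other lineage descending from that same node — the sister group — is the single tip Lutra_viridis.

Lutra_viridis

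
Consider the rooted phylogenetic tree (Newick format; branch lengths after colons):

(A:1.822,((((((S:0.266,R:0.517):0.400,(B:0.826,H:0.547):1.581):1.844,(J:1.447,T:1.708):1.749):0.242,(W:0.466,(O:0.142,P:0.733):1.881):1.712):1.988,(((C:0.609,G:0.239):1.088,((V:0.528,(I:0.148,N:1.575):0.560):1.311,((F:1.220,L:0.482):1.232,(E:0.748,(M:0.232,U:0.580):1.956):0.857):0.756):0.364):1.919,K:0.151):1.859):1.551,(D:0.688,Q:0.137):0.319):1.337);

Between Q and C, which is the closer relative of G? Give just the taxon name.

The MRCA of G and C subtends (C,G) (2 taxa).
The MRCA of G and Q subtends ((((((S,R),(B,H)),(J,T)),(W,(O,P))),(((C,G),((V,(I,N)),((F,L),(E,(M,U))))),K)),(D,Q)) (22 taxa).
The first is nested inside the second, so G shares a more recent common ancestor with C.

C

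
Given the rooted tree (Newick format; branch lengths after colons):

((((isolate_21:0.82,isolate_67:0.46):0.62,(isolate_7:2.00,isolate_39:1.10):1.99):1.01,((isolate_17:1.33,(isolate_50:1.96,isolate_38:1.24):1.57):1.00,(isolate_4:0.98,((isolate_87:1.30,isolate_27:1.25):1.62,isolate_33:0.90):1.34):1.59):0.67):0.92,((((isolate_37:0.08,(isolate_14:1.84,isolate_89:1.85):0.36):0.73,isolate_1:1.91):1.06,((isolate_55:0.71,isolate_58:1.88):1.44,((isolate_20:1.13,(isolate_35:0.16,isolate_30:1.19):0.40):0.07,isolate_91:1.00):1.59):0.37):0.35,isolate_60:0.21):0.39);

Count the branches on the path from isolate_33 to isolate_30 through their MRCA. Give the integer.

The MRCA of isolate_33 and isolate_30 is the root of the tree.
From isolate_33 up to that node: 5 branches. From isolate_30 up to the same node: 7 branches. Total: 5 + 7 = 12.

12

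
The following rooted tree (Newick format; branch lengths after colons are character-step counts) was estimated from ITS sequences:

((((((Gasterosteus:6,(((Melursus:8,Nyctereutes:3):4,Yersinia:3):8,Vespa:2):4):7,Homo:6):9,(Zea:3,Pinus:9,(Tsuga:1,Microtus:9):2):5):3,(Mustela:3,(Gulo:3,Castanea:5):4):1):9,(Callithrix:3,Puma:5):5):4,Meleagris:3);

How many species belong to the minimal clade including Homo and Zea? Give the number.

10

The MRCA of Homo and Zea is the node subtending (((Gasterosteus,(((Melursus,Nyctereutes),Yersinia),Vespa)),Homo),(Zea,Pinus,(Tsuga,Microtus))).
That clade contains 10 terminal taxa: Gasterosteus, Homo, Melursus, Microtus, Nyctereutes, Pinus, Tsuga, Vespa, Yersinia, Zea.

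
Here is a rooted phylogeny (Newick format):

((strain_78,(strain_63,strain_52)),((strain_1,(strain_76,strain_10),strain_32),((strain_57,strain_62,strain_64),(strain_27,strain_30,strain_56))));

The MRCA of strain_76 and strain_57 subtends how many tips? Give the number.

The MRCA of strain_76 and strain_57 is the node subtending ((strain_1,(strain_76,strain_10),strain_32),((strain_57,strain_62,strain_64),(strain_27,strain_30,strain_56))).
That clade contains 10 terminal taxa: strain_1, strain_10, strain_27, strain_30, strain_32, strain_56, strain_57, strain_62, strain_64, strain_76.

10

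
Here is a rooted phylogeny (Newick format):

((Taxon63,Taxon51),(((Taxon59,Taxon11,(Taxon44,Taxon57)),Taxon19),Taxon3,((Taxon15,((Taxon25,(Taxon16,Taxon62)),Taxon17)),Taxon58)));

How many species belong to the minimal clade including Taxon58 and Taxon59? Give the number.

12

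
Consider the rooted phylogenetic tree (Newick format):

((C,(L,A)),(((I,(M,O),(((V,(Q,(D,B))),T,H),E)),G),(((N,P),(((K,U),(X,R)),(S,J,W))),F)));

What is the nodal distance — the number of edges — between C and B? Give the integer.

11

The MRCA of C and B is the root of the tree.
From C up to that node: 2 branches. From B up to the same node: 9 branches. Total: 2 + 9 = 11.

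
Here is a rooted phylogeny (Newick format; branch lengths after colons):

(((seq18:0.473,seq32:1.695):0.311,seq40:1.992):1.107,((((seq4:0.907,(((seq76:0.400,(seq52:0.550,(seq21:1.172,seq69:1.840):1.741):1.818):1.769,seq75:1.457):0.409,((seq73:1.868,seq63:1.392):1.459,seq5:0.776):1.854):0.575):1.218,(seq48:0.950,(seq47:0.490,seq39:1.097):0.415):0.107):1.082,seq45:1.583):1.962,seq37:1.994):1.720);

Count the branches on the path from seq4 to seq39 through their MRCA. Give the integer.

The MRCA of seq4 and seq39 is the node subtending ((seq4,(((seq76,(seq52,(seq21,seq69))),seq75),((seq73,seq63),seq5))),(seq48,(seq47,seq39))).
From seq4 up to that node: 2 branches. From seq39 up to the same node: 3 branches. Total: 2 + 3 = 5.

5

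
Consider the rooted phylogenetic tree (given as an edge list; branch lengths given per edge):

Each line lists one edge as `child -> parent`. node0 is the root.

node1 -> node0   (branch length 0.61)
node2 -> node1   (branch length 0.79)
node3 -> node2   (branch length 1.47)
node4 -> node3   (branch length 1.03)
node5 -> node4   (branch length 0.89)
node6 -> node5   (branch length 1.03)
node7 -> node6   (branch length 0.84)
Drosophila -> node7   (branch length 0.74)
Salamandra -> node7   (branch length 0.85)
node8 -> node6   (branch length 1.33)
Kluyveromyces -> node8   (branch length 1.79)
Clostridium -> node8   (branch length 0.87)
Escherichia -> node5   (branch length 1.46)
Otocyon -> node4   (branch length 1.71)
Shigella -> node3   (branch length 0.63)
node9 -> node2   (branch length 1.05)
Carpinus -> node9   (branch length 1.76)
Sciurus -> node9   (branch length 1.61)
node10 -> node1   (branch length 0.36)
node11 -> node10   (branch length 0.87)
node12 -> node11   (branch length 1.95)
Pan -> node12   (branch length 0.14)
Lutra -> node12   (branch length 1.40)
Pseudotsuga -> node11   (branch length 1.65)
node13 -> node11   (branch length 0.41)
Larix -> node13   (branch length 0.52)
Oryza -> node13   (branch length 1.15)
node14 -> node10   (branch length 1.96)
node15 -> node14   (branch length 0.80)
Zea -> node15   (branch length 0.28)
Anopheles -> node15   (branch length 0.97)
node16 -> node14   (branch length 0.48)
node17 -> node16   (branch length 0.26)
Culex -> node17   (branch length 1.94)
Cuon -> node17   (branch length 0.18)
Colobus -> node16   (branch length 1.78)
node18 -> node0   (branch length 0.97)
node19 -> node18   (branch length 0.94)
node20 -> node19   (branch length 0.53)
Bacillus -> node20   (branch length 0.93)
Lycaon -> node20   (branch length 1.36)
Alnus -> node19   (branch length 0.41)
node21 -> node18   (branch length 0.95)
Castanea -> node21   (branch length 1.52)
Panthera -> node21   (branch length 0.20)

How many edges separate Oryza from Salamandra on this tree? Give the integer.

11

The MRCA of Oryza and Salamandra is the node subtending (((((((Drosophila,Salamandra),(Kluyveromyces,Clostridium)),Escherichia),Otocyon),Shigella),(Carpinus,Sciurus)),(((Pan,Lutra),Pseudotsuga,(Larix,Oryza)),((Zea,Anopheles),((Culex,Cuon),Colobus)))).
From Oryza up to that node: 4 branches. From Salamandra up to the same node: 7 branches. Total: 4 + 7 = 11.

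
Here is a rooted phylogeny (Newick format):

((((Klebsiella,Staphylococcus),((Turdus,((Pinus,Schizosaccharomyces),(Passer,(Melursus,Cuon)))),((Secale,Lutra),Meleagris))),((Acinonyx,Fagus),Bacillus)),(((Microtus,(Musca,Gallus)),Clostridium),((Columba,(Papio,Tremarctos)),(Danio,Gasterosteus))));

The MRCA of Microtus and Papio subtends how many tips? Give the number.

9

The MRCA of Microtus and Papio is the node subtending (((Microtus,(Musca,Gallus)),Clostridium),((Columba,(Papio,Tremarctos)),(Danio,Gasterosteus))).
That clade contains 9 terminal taxa: Clostridium, Columba, Danio, Gallus, Gasterosteus, Microtus, Musca, Papio, Tremarctos.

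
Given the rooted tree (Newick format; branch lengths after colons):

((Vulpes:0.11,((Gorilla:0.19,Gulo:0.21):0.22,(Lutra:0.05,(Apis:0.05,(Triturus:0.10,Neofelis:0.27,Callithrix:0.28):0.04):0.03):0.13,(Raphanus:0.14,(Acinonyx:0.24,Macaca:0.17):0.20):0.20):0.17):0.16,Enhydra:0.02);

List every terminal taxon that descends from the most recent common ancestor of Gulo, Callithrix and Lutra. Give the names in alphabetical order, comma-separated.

Tracing Gulo: it sits inside (Gorilla,Gulo).
Tracing Callithrix: it sits inside (Triturus,Neofelis,Callithrix).
Tracing Lutra: it sits inside (Lutra,(Apis,(Triturus,Neofelis,Callithrix))).
The smallest clade enclosing all 3 is ((Gorilla,Gulo),(Lutra,(Apis,(Triturus,Neofelis,Callithrix))),(Raphanus,(Acinonyx,Macaca))); the answer is its 10 terminal taxa in alphabetical order.

Acinonyx, Apis, Callithrix, Gorilla, Gulo, Lutra, Macaca, Neofelis, Raphanus, Triturus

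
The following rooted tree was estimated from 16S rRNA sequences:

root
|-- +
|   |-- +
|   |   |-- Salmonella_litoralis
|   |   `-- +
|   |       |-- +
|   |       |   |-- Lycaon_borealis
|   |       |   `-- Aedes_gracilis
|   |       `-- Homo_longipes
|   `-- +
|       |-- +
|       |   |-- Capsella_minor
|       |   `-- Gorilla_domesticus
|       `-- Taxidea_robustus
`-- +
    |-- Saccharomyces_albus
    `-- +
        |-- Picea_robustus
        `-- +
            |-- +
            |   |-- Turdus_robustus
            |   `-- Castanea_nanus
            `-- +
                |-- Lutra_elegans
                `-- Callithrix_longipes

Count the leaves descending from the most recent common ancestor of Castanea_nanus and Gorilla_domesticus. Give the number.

13

The MRCA of Castanea_nanus and Gorilla_domesticus is the root, so the clade is the entire tree.
That clade contains 13 terminal taxa: Aedes_gracilis, Callithrix_longipes, Capsella_minor, Castanea_nanus, Gorilla_domesticus, Homo_longipes, Lutra_elegans, Lycaon_borealis, Picea_robustus, Saccharomyces_albus, Salmonella_litoralis, Taxidea_robustus, Turdus_robustus.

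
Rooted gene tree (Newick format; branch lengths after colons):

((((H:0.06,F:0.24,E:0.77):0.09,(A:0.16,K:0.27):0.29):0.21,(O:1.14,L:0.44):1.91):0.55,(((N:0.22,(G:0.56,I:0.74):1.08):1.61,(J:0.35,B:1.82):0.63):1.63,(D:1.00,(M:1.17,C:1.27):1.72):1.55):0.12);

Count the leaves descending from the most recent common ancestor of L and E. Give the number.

7

The MRCA of L and E is the node subtending (((H,F,E),(A,K)),(O,L)).
That clade contains 7 terminal taxa: A, E, F, H, K, L, O.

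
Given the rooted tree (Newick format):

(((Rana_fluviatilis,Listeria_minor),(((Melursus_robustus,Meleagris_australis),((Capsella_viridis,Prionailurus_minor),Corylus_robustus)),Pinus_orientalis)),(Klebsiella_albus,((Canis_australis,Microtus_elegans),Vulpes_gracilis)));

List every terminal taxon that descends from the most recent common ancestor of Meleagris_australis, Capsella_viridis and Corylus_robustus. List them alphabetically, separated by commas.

Tracing Meleagris_australis: it sits inside (Melursus_robustus,Meleagris_australis).
Tracing Capsella_viridis: it sits inside (Capsella_viridis,Prionailurus_minor).
Tracing Corylus_robustus: it sits inside ((Capsella_viridis,Prionailurus_minor),Corylus_robustus).
The smallest clade enclosing all 3 is ((Melursus_robustus,Meleagris_australis),((Capsella_viridis,Prionailurus_minor),Corylus_robustus)); the answer is its 5 terminal taxa in alphabetical order.

Capsella_viridis, Corylus_robustus, Meleagris_australis, Melursus_robustus, Prionailurus_minor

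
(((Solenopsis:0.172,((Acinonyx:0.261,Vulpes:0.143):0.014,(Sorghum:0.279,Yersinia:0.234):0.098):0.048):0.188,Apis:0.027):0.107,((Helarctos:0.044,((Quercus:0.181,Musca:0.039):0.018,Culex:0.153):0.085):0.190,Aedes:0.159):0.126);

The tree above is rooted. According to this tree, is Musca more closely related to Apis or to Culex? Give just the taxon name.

Culex

The MRCA of Musca and Culex subtends ((Quercus,Musca),Culex) (3 taxa).
The MRCA of Musca and Apis is the root, subtending the entire tree (11 taxa).
The first is nested inside the second, so Musca shares a more recent common ancestor with Culex.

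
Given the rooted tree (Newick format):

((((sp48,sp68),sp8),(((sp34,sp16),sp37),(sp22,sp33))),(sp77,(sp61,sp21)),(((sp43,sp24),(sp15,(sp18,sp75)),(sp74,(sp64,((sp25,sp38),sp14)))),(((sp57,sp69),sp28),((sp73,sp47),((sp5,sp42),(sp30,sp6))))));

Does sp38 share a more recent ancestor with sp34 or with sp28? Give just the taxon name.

sp28

The MRCA of sp38 and sp28 subtends (((sp43,sp24),(sp15,(sp18,sp75)),(sp74,(sp64,((sp25,sp38),sp14)))),(((sp57,sp69),sp28),((sp73,sp47),((sp5,sp42),(sp30,sp6))))) (19 taxa).
The MRCA of sp38 and sp34 is the root, subtending the entire tree (30 taxa).
The first is nested inside the second, so sp38 shares a more recent common ancestor with sp28.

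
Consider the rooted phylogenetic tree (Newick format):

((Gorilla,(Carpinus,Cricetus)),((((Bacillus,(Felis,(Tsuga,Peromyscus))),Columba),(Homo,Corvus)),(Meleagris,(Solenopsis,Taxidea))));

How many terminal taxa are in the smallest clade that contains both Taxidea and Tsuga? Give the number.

10

The MRCA of Taxidea and Tsuga is the node subtending ((((Bacillus,(Felis,(Tsuga,Peromyscus))),Columba),(Homo,Corvus)),(Meleagris,(Solenopsis,Taxidea))).
That clade contains 10 terminal taxa: Bacillus, Columba, Corvus, Felis, Homo, Meleagris, Peromyscus, Solenopsis, Taxidea, Tsuga.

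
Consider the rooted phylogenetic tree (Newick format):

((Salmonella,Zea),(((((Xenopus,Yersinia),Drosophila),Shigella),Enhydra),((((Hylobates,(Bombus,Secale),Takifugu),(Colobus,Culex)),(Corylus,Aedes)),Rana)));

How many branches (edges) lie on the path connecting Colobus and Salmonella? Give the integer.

The MRCA of Colobus and Salmonella is the root of the tree.
From Colobus up to that node: 6 branches. From Salmonella up to the same node: 2 branches. Total: 6 + 2 = 8.

8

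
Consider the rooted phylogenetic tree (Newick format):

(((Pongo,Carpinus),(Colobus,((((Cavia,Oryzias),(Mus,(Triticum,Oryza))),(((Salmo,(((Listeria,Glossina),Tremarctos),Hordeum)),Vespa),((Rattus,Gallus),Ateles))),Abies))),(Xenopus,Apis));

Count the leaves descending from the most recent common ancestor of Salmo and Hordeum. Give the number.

The MRCA of Salmo and Hordeum is the node subtending (Salmo,(((Listeria,Glossina),Tremarctos),Hordeum)).
That clade contains 5 terminal taxa: Glossina, Hordeum, Listeria, Salmo, Tremarctos.

5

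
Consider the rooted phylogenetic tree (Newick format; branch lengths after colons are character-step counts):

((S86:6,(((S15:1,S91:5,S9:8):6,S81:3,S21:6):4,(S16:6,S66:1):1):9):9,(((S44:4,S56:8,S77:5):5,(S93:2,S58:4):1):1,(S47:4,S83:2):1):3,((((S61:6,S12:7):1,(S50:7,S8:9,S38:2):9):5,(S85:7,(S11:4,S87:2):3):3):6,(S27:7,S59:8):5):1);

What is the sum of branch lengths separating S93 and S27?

The path runs S93 → … → MRCA → … → S27; the MRCA is the root of the tree.
Branch lengths along that path: 2 + 1 + 1 + 3 + 1 + 5 + 7 = 20.

20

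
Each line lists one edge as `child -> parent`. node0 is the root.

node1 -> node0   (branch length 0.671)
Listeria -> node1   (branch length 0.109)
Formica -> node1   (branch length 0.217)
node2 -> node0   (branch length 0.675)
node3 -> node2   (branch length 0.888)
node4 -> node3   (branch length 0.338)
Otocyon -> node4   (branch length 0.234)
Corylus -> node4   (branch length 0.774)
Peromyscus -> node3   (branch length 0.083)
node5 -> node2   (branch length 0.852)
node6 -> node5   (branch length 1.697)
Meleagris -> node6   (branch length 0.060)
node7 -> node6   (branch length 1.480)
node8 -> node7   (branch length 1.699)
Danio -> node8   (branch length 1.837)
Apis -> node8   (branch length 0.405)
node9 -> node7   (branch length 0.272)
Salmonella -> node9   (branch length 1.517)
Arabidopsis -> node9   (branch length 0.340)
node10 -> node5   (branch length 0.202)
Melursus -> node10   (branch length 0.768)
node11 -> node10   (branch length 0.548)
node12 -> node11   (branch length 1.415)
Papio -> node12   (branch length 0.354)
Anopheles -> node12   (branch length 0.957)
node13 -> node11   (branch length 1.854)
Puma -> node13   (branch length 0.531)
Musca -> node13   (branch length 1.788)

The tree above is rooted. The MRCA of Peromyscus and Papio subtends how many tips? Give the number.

13

The MRCA of Peromyscus and Papio is the node subtending (((Otocyon,Corylus),Peromyscus),((Meleagris,((Danio,Apis),(Salmonella,Arabidopsis))),(Melursus,((Papio,Anopheles),(Puma,Musca))))).
That clade contains 13 terminal taxa: Anopheles, Apis, Arabidopsis, Corylus, Danio, Meleagris, Melursus, Musca, Otocyon, Papio, Peromyscus, Puma, Salmonella.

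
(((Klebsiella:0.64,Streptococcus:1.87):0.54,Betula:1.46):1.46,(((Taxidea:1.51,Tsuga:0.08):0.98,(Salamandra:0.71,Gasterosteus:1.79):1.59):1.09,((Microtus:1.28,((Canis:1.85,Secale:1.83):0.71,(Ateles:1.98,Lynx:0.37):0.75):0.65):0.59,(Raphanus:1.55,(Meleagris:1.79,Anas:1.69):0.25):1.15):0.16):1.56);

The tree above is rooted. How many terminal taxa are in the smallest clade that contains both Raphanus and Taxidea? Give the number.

The MRCA of Raphanus and Taxidea is the node subtending (((Taxidea,Tsuga),(Salamandra,Gasterosteus)),((Microtus,((Canis,Secale),(Ateles,Lynx))),(Raphanus,(Meleagris,Anas)))).
That clade contains 12 terminal taxa: Anas, Ateles, Canis, Gasterosteus, Lynx, Meleagris, Microtus, Raphanus, Salamandra, Secale, Taxidea, Tsuga.

12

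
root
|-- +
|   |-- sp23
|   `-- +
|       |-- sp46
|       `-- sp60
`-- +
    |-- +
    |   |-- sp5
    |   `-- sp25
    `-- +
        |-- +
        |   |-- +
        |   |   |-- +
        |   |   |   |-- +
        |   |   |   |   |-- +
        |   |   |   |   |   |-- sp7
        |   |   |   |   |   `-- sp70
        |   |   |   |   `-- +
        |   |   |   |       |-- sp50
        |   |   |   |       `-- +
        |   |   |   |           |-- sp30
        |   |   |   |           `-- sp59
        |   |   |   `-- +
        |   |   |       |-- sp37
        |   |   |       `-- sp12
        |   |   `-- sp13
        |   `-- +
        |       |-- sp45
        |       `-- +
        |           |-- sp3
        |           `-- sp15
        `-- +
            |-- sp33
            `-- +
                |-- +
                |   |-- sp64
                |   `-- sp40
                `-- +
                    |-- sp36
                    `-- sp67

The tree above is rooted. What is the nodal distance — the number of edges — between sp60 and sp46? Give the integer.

2

The MRCA of sp60 and sp46 is the node subtending (sp46,sp60).
From sp60 up to that node: 1 branch. From sp46 up to the same node: 1 branch. Total: 1 + 1 = 2.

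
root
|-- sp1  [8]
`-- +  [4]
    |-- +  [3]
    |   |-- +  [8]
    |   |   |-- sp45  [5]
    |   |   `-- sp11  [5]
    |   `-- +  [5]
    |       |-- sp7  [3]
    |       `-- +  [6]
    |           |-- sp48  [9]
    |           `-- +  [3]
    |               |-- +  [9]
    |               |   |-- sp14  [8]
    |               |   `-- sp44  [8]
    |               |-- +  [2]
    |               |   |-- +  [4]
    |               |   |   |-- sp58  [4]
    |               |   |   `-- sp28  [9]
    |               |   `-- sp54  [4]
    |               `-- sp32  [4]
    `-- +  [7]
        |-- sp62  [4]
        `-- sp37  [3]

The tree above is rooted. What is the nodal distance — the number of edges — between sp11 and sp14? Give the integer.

The MRCA of sp11 and sp14 is the node subtending ((sp45,sp11),(sp7,(sp48,((sp14,sp44),((sp58,sp28),sp54),sp32)))).
From sp11 up to that node: 2 branches. From sp14 up to the same node: 5 branches. Total: 2 + 5 = 7.

7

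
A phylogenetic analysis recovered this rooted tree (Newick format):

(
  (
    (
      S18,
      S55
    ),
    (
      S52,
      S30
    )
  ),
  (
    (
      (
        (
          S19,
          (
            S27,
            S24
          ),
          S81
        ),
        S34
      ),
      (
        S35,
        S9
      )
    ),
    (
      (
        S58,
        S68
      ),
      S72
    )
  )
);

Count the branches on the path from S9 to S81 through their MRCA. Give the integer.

The MRCA of S9 and S81 is the node subtending (((S19,(S27,S24),S81),S34),(S35,S9)).
From S9 up to that node: 2 branches. From S81 up to the same node: 3 branches. Total: 2 + 3 = 5.

5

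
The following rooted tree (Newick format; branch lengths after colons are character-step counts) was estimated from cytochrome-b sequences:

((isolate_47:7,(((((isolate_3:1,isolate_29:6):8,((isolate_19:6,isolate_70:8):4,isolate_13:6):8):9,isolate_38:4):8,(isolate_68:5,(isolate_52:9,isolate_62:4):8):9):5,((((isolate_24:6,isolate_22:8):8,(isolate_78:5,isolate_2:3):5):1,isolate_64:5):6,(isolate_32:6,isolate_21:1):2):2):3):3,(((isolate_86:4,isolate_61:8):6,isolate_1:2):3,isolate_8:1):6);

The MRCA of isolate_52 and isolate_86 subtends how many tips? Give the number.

The MRCA of isolate_52 and isolate_86 is the root, so the clade is the entire tree.
That clade contains 21 terminal taxa: isolate_1, isolate_13, isolate_19, isolate_2, isolate_21, isolate_22, isolate_24, isolate_29, isolate_3, isolate_32, isolate_38, isolate_47, isolate_52, isolate_61, isolate_62, isolate_64, isolate_68, isolate_70, isolate_78, isolate_8, isolate_86.

21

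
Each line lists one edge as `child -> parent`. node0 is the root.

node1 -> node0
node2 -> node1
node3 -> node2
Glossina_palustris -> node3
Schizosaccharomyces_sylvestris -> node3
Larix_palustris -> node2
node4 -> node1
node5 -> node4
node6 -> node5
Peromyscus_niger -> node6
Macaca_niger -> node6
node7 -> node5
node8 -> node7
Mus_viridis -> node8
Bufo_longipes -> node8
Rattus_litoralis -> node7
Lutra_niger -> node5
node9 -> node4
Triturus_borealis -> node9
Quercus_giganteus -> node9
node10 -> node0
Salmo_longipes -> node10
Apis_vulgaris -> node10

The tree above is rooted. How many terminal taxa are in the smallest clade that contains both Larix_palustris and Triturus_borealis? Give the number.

The MRCA of Larix_palustris and Triturus_borealis is the node subtending (((Glossina_palustris,Schizosaccharomyces_sylvestris),Larix_palustris),(((Peromyscus_niger,Macaca_niger),((Mus_viridis,Bufo_longipes),Rattus_litoralis),Lutra_niger),(Triturus_borealis,Quercus_giganteus))).
That clade contains 11 terminal taxa: Bufo_longipes, Glossina_palustris, Larix_palustris, Lutra_niger, Macaca_niger, Mus_viridis, Peromyscus_niger, Quercus_giganteus, Rattus_litoralis, Schizosaccharomyces_sylvestris, Triturus_borealis.

11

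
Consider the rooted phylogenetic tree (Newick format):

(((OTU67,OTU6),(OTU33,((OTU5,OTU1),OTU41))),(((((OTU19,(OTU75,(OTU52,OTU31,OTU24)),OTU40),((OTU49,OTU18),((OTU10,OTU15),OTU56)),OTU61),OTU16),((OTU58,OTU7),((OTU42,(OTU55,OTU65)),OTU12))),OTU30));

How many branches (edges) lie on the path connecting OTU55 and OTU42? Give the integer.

The MRCA of OTU55 and OTU42 is the node subtending (OTU42,(OTU55,OTU65)).
From OTU55 up to that node: 2 branches. From OTU42 up to the same node: 1 branch. Total: 2 + 1 = 3.

3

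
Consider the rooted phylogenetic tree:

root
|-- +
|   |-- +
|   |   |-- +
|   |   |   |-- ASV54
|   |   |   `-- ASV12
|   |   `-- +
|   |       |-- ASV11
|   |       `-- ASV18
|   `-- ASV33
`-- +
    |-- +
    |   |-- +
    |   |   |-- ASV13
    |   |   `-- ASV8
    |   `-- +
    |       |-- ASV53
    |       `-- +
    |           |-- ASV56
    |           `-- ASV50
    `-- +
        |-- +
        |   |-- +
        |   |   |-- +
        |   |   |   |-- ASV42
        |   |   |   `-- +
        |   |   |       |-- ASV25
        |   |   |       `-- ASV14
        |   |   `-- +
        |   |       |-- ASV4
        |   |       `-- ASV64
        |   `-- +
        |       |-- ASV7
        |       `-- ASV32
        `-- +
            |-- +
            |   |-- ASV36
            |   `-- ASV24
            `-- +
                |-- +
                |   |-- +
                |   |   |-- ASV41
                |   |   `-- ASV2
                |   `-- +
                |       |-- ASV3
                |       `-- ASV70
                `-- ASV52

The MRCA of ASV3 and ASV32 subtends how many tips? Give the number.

The MRCA of ASV3 and ASV32 is the node subtending ((((ASV42,(ASV25,ASV14)),(ASV4,ASV64)),(ASV7,ASV32)),((ASV36,ASV24),(((ASV41,ASV2),(ASV3,ASV70)),ASV52))).
That clade contains 14 terminal taxa: ASV14, ASV2, ASV24, ASV25, ASV3, ASV32, ASV36, ASV4, ASV41, ASV42, ASV52, ASV64, ASV7, ASV70.

14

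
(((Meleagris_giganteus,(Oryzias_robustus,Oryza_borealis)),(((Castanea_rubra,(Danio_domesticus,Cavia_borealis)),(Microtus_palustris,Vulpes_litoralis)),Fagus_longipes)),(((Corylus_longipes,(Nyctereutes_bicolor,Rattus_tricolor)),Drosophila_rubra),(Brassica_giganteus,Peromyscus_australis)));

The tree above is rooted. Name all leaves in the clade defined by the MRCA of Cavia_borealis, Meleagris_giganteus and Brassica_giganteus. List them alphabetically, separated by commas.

Brassica_giganteus, Castanea_rubra, Cavia_borealis, Corylus_longipes, Danio_domesticus, Drosophila_rubra, Fagus_longipes, Meleagris_giganteus, Microtus_palustris, Nyctereutes_bicolor, Oryza_borealis, Oryzias_robustus, Peromyscus_australis, Rattus_tricolor, Vulpes_litoralis

Tracing Cavia_borealis: it sits inside (Danio_domesticus,Cavia_borealis).
Tracing Meleagris_giganteus: it sits inside (Meleagris_giganteus,(Oryzias_robustus,Oryza_borealis)).
Tracing Brassica_giganteus: it sits inside (Brassica_giganteus,Peromyscus_australis).
The smallest clade enclosing all 3 is the whole tree (their MRCA is the root), so the answer is all 15 tips in alphabetical order.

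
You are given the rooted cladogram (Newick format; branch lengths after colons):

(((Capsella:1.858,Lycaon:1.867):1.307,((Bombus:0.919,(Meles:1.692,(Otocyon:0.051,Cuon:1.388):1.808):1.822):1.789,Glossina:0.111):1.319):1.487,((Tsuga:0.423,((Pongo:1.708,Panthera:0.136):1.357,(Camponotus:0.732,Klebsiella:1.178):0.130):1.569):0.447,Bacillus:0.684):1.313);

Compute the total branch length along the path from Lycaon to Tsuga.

The path runs Lycaon → … → MRCA → … → Tsuga; the MRCA is the root of the tree.
Branch lengths along that path: 1.867 + 1.307 + 1.487 + 1.313 + 0.447 + 0.423 = 6.844.

6.844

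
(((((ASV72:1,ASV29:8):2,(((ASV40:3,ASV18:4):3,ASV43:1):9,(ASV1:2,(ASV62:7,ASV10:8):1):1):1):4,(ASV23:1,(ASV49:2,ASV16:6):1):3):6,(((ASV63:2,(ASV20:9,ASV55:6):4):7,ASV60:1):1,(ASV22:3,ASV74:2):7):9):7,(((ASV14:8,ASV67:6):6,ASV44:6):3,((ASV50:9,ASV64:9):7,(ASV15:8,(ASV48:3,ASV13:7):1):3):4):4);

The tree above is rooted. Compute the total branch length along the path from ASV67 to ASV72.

39

The path runs ASV67 → … → MRCA → … → ASV72; the MRCA is the root of the tree.
Branch lengths along that path: 6 + 6 + 3 + 4 + 7 + 6 + 4 + 2 + 1 = 39.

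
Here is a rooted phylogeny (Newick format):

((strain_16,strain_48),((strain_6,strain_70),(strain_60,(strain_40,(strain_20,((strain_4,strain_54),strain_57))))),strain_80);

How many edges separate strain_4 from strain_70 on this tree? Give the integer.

The MRCA of strain_4 and strain_70 is the node subtending ((strain_6,strain_70),(strain_60,(strain_40,(strain_20,((strain_4,strain_54),strain_57))))).
From strain_4 up to that node: 6 branches. From strain_70 up to the same node: 2 branches. Total: 6 + 2 = 8.

8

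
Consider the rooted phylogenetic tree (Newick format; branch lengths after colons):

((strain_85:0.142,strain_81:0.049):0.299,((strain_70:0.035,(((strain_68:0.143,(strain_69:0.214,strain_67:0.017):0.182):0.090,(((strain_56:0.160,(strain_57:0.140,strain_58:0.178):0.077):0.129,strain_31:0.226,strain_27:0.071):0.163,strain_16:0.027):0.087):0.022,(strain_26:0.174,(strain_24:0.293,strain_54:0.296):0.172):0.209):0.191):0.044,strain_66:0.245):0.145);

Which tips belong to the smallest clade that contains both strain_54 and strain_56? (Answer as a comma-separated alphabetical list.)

Tracing strain_54: it sits inside (strain_24,strain_54).
Tracing strain_56: it sits inside (strain_56,(strain_57,strain_58)).
The smallest clade enclosing both is (((strain_68,(strain_69,strain_67)),(((strain_56,(strain_57,strain_58)),strain_31,strain_27),strain_16)),(strain_26,(strain_24,strain_54))); the answer is its 12 terminal taxa in alphabetical order.

strain_16, strain_24, strain_26, strain_27, strain_31, strain_54, strain_56, strain_57, strain_58, strain_67, strain_68, strain_69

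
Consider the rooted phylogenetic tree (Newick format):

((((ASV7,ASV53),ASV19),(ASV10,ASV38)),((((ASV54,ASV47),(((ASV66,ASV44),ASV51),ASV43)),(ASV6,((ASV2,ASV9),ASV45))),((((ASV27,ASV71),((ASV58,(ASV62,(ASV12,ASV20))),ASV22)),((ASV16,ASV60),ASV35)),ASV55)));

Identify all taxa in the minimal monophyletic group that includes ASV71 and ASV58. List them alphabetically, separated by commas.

ASV12, ASV20, ASV22, ASV27, ASV58, ASV62, ASV71

Tracing ASV71: it sits inside (ASV27,ASV71).
Tracing ASV58: it sits inside (ASV58,(ASV62,(ASV12,ASV20))).
The smallest clade enclosing both is ((ASV27,ASV71),((ASV58,(ASV62,(ASV12,ASV20))),ASV22)); the answer is its 7 terminal taxa in alphabetical order.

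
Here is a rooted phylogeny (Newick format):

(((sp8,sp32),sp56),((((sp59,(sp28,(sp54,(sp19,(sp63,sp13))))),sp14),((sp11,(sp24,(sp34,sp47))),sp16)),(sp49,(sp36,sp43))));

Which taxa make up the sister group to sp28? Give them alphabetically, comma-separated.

sp28 attaches to the tree at the node subtending (sp28,(sp54,(sp19,(sp63,sp13)))).
The other lineage descending from that same node — the sister group — is (sp54,(sp19,(sp63,sp13))); its 4 tips in alphabetical order are the answer.

sp13, sp19, sp54, sp63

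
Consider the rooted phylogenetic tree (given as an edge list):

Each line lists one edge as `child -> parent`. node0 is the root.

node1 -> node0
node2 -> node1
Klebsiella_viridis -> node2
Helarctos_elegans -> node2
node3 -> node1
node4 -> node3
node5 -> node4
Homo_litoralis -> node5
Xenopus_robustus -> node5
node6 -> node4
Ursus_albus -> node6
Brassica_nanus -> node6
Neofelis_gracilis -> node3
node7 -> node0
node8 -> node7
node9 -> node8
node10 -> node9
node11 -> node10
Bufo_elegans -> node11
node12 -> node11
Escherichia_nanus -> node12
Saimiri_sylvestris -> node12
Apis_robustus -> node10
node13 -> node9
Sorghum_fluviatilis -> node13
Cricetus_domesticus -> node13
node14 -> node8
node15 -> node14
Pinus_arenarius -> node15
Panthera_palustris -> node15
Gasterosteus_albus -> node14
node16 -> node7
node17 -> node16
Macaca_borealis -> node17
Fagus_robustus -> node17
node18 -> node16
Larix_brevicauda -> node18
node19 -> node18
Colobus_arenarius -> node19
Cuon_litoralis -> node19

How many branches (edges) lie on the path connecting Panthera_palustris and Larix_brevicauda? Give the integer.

7

The MRCA of Panthera_palustris and Larix_brevicauda is the node subtending (((((Bufo_elegans,(Escherichia_nanus,Saimiri_sylvestris)),Apis_robustus),(Sorghum_fluviatilis,Cricetus_domesticus)),((Pinus_arenarius,Panthera_palustris),Gasterosteus_albus)),((Macaca_borealis,Fagus_robustus),(Larix_brevicauda,(Colobus_arenarius,Cuon_litoralis)))).
From Panthera_palustris up to that node: 4 branches. From Larix_brevicauda up to the same node: 3 branches. Total: 4 + 3 = 7.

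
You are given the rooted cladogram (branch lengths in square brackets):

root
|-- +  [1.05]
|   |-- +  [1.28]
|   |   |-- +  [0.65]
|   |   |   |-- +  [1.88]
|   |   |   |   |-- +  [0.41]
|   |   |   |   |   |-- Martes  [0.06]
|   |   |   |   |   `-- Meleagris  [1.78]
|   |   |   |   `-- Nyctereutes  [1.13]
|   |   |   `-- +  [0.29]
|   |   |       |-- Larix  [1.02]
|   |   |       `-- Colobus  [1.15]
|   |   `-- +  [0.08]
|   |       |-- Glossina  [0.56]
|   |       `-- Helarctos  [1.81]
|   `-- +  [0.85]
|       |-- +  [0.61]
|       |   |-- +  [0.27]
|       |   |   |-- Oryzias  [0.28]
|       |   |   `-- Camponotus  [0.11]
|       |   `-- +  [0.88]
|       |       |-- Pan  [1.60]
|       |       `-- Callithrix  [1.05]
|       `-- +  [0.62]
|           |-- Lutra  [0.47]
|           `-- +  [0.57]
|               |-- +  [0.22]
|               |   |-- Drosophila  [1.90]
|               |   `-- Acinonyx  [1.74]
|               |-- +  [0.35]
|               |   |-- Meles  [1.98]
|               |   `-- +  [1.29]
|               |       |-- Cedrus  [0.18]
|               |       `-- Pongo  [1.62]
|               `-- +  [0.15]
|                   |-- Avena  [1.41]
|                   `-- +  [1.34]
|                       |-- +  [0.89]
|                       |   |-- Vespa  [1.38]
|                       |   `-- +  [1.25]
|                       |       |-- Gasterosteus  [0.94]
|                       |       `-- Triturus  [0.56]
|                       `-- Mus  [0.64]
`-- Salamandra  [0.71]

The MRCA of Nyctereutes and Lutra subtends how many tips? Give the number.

The MRCA of Nyctereutes and Lutra is the node subtending (((((Martes,Meleagris),Nyctereutes),(Larix,Colobus)),(Glossina,Helarctos)),(((Oryzias,Camponotus),(Pan,Callithrix)),(Lutra,((Drosophila,Acinonyx),(Meles,(Cedrus,Pongo)),(Avena,((Vespa,(Gasterosteus,Triturus)),Mus)))))).
That clade contains 22 terminal taxa: Acinonyx, Avena, Callithrix, Camponotus, Cedrus, Colobus, Drosophila, Gasterosteus, Glossina, Helarctos, Larix, Lutra, Martes, Meleagris, Meles, Mus, Nyctereutes, Oryzias, Pan, Pongo, Triturus, Vespa.

22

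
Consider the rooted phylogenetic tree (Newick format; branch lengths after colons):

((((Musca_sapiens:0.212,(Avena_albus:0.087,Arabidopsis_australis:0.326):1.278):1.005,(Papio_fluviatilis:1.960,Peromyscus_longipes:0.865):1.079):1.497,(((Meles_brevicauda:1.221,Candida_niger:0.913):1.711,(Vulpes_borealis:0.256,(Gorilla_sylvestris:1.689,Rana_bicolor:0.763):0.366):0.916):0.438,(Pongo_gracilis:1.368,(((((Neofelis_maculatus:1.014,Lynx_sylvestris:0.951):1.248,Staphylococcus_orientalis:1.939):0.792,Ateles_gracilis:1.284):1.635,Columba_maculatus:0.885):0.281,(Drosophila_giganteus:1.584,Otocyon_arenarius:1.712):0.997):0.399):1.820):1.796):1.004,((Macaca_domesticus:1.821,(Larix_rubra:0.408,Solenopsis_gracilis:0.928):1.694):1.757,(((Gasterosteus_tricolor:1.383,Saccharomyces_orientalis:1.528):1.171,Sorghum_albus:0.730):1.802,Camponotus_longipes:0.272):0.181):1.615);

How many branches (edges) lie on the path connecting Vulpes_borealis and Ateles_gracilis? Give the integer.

The MRCA of Vulpes_borealis and Ateles_gracilis is the node subtending (((Meles_brevicauda,Candida_niger),(Vulpes_borealis,(Gorilla_sylvestris,Rana_bicolor))),(Pongo_gracilis,(((((Neofelis_maculatus,Lynx_sylvestris),Staphylococcus_orientalis),Ateles_gracilis),Columba_maculatus),(Drosophila_giganteus,Otocyon_arenarius)))).
From Vulpes_borealis up to that node: 3 branches. From Ateles_gracilis up to the same node: 5 branches. Total: 3 + 5 = 8.

8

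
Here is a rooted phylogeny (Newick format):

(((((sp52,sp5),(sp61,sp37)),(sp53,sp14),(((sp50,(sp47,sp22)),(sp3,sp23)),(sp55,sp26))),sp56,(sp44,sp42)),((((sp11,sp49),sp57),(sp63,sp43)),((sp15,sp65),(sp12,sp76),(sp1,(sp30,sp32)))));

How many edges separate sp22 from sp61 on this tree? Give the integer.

8

The MRCA of sp22 and sp61 is the node subtending (((sp52,sp5),(sp61,sp37)),(sp53,sp14),(((sp50,(sp47,sp22)),(sp3,sp23)),(sp55,sp26))).
From sp22 up to that node: 5 branches. From sp61 up to the same node: 3 branches. Total: 5 + 3 = 8.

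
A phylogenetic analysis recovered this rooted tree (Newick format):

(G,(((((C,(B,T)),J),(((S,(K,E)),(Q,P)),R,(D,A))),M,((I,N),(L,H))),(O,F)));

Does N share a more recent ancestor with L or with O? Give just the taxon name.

L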